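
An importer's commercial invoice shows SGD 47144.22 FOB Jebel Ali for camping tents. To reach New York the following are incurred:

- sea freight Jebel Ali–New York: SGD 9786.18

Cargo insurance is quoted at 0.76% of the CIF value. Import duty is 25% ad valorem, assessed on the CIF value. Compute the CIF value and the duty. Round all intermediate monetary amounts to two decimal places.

CIF value: SGD 57366.38; import duty: SGD 14341.60

Let C be the CIF value. C = FOB price + freight + 0.76% × C
C − 0.76% × C = 47144.22 + 9786.18
0.9924 × C = 56930.40
C = 56930.40 / 0.9924 = 57366.38
Insurance premium = 0.76% × 57366.38 = 435.98
Import duty = 57366.38 × 25% = 14341.60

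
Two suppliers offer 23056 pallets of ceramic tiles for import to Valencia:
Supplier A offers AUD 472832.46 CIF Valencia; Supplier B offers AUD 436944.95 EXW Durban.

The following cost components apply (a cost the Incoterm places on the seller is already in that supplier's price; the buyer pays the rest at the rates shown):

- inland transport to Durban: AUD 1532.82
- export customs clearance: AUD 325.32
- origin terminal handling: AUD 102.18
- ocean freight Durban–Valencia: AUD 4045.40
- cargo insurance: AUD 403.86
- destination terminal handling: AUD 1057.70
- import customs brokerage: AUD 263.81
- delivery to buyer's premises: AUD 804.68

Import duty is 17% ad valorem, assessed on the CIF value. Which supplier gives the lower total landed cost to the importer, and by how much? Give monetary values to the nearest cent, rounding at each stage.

Supplier B is cheaper by AUD 34489.18

Supplier A (CIF):
The CIF price already equals the CIF value: 472832.46
Import duty = 472832.46 × 17% = 80381.52
Buyer bears (A): 1057.70 + 263.81 + 804.68 = 2126.19
Landed cost (A) = invoice 472832.46 + 2126.19 + duty 80381.52 = 555340.17
Supplier B (EXW):
CIF value = EXW price + inland to port + export clearance + origin terminal + freight + insurance = 436944.95 + 1532.82 + 325.32 + 102.18 + 4045.40 + 403.86 = 443354.53
Import duty = 443354.53 × 17% = 75370.27
Buyer bears (B): 1532.82 + 325.32 + 102.18 + 4045.40 + 403.86 + 1057.70 + 263.81 + 804.68 = 8535.77
Landed cost (B) = invoice 436944.95 + 8535.77 + duty 75370.27 = 520850.99
Difference = |555340.17 − 520850.99| = 34489.18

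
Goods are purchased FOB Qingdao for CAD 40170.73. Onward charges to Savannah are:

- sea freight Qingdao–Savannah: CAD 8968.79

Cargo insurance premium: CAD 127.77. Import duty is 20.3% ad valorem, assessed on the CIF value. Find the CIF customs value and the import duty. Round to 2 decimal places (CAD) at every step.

CIF = FOB price + freight + insurance
CIF = 40170.73 + 8968.79 + 127.77 = 49267.29
Import duty = 49267.29 × 20.3% = 10001.26

CIF value: CAD 49267.29; import duty: CAD 10001.26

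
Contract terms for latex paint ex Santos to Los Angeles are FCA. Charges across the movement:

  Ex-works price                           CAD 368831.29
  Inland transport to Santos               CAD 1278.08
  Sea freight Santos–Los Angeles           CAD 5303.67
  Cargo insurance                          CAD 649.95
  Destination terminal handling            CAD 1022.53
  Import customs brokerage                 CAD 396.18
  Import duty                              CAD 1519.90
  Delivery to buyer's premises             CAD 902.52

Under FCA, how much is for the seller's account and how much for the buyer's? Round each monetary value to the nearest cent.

FCA: the seller delivers export-cleared goods to the carrier; the buyer bears costs from that point.
Seller's account: goods 368831.29 + inland to port 1278.08 = 370109.37
Buyer's account: freight 5303.67 + insurance 649.95 + destination terminal 1022.53 + brokerage 396.18 + duty 1519.90 + delivery 902.52 = 9794.75

Seller: CAD 370109.37; buyer: CAD 9794.75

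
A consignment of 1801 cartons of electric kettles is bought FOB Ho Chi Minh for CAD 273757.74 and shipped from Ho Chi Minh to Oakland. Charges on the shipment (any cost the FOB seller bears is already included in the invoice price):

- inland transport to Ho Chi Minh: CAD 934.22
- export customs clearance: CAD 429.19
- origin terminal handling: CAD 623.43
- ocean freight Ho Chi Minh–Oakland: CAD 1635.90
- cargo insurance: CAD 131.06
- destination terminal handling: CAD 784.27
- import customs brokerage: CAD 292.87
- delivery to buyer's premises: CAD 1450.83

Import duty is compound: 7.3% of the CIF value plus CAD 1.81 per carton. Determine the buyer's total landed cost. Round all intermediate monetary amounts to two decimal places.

FOB: the seller bears costs until goods are on board at the origin port; the buyer bears freight, insurance and all costs thereafter.
Already in the invoice (seller's account under FOB): inland to port, export clearance, origin terminal — exclude.
CIF value = FOB price + freight + insurance = 273757.74 + 1635.90 + 131.06 = 275524.70
Ad valorem component: 275524.70 × 7.3% = 20113.30
Specific component: 1801 × 1.81 = 3259.81
Import duty = 20113.30 + 3259.81 = 23373.11
Buyer bears: freight 1635.90 + insurance 131.06 + destination terminal 784.27 + brokerage 292.87 + delivery 1450.83 + duty 23373.11 = 27668.04
Landed cost = invoice 273757.74 + 27668.04 = 301425.78

Total landed cost: CAD 301425.78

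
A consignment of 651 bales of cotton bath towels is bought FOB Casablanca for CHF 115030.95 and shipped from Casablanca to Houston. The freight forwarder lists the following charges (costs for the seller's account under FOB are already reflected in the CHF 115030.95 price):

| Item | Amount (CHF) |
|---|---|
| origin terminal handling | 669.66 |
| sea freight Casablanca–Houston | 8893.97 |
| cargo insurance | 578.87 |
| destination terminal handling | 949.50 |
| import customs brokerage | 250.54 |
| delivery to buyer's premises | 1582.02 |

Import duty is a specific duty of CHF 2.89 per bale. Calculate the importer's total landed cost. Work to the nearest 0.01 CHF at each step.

FOB: the seller bears costs until goods are on board at the origin port; the buyer bears freight, insurance and all costs thereafter.
Already in the invoice (seller's account under FOB): origin terminal — exclude.
CIF value = FOB price + freight + insurance = 115030.95 + 8893.97 + 578.87 = 124503.79
Import duty = 651 × 2.89 = 1881.39
Buyer bears: freight 8893.97 + insurance 578.87 + destination terminal 949.50 + brokerage 250.54 + delivery 1582.02 + duty 1881.39 = 14136.29
Landed cost = invoice 115030.95 + 14136.29 = 129167.24

Total landed cost: CHF 129167.24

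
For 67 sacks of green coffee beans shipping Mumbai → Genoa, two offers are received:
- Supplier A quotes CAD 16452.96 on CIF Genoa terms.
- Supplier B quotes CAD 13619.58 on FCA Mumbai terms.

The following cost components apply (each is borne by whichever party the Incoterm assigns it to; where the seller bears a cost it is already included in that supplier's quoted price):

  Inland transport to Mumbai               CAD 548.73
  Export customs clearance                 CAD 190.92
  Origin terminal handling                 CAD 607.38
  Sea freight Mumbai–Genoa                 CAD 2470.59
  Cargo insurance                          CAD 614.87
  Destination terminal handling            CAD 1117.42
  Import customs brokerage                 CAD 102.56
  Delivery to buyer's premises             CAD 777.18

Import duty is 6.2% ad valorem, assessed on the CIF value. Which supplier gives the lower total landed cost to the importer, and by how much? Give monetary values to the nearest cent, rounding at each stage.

Supplier A (CIF):
The CIF price already equals the CIF value: 16452.96
Import duty = 16452.96 × 6.2% = 1020.08
Buyer bears (A): 1117.42 + 102.56 + 777.18 = 1997.16
Landed cost (A) = invoice 16452.96 + 1997.16 + duty 1020.08 = 19470.20
Supplier B (FCA):
CIF value = FCA price + origin terminal + freight + insurance = 13619.58 + 607.38 + 2470.59 + 614.87 = 17312.42
Import duty = 17312.42 × 6.2% = 1073.37
Buyer bears (B): 607.38 + 2470.59 + 614.87 + 1117.42 + 102.56 + 777.18 = 5690.00
Landed cost (B) = invoice 13619.58 + 5690.00 + duty 1073.37 = 20382.95
Difference = |19470.20 − 20382.95| = 912.75

Supplier A is cheaper by CAD 912.75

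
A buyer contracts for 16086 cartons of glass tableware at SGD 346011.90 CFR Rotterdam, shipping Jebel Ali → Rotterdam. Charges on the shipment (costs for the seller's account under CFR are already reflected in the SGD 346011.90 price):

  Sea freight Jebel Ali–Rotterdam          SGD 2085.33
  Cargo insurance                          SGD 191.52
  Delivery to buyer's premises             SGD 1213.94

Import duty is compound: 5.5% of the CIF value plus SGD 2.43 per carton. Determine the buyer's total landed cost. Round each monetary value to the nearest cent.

CFR: the seller pays costs through ocean freight to the destination port, but not insurance.
Already in the invoice (seller's account under CFR): freight — exclude.
CIF value = CFR price + insurance = 346011.90 + 191.52 = 346203.42
Ad valorem component: 346203.42 × 5.5% = 19041.19
Specific component: 16086 × 2.43 = 39088.98
Import duty = 19041.19 + 39088.98 = 58130.17
Buyer bears: insurance 191.52 + delivery 1213.94 + duty 58130.17 = 59535.63
Landed cost = invoice 346011.90 + 59535.63 = 405547.53

Total landed cost: SGD 405547.53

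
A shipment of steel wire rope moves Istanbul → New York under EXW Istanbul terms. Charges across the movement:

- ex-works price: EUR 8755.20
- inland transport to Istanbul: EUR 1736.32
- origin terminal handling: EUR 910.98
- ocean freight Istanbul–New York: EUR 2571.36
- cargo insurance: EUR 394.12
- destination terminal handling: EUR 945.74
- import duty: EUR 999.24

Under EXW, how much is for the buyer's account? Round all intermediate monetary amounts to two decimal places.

EXW: the seller makes goods available at their premises; the buyer bears all onward costs.
Seller's account: goods 8755.20 = 8755.20
Buyer's account: inland to port 1736.32 + origin terminal 910.98 + freight 2571.36 + insurance 394.12 + destination terminal 945.74 + duty 999.24 = 7557.76

Buyer's account: EUR 7557.76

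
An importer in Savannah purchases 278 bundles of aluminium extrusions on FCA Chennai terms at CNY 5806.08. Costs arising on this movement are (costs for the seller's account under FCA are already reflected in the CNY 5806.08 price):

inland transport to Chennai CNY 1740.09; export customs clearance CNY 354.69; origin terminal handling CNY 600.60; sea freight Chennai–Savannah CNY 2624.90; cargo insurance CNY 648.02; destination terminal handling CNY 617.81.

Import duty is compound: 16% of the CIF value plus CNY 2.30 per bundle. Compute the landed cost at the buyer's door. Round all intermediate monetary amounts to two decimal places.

FCA: the seller delivers export-cleared goods to the carrier; the buyer bears costs from that point.
Already in the invoice (seller's account under FCA): inland to port, export clearance — exclude.
CIF value = FCA price + origin terminal + freight + insurance = 5806.08 + 600.60 + 2624.90 + 648.02 = 9679.60
Ad valorem component: 9679.60 × 16% = 1548.74
Specific component: 278 × 2.30 = 639.40
Import duty = 1548.74 + 639.40 = 2188.14
Buyer bears: origin terminal 600.60 + freight 2624.90 + insurance 648.02 + destination terminal 617.81 + duty 2188.14 = 6679.47
Landed cost = invoice 5806.08 + 6679.47 = 12485.55

Total landed cost: CNY 12485.55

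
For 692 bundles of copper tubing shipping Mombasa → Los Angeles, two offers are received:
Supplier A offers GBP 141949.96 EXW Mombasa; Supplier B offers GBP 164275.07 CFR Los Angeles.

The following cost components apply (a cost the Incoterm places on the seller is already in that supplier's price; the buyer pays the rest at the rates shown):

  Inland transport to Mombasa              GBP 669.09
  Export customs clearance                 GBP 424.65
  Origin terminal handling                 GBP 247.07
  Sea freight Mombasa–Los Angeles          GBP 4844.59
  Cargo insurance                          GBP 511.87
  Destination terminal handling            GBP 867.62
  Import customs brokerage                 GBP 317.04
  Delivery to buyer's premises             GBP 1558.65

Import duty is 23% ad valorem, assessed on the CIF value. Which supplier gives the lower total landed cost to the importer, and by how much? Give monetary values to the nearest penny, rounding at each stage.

Supplier A (EXW):
CIF value = EXW price + inland to port + export clearance + origin terminal + freight + insurance = 141949.96 + 669.09 + 424.65 + 247.07 + 4844.59 + 511.87 = 148647.23
Import duty = 148647.23 × 23% = 34188.86
Buyer bears (A): 669.09 + 424.65 + 247.07 + 4844.59 + 511.87 + 867.62 + 317.04 + 1558.65 = 9440.58
Landed cost (A) = invoice 141949.96 + 9440.58 + duty 34188.86 = 185579.40
Supplier B (CFR):
CIF value = CFR price + insurance = 164275.07 + 511.87 = 164786.94
Import duty = 164786.94 × 23% = 37901.00
Buyer bears (B): 511.87 + 867.62 + 317.04 + 1558.65 = 3255.18
Landed cost (B) = invoice 164275.07 + 3255.18 + duty 37901.00 = 205431.25
Difference = |185579.40 − 205431.25| = 19851.85

Supplier A is cheaper by GBP 19851.85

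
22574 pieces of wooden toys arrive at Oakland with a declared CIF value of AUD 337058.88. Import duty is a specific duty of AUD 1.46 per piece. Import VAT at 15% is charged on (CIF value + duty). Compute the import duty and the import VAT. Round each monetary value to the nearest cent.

Import duty = 22574 × 1.46 = 32958.04
VAT base = CIF + duty = 337058.88 + 32958.04 = 370016.92
Import VAT = 370016.92 × 15% = 55502.54

Import duty: AUD 32958.04; import VAT: AUD 55502.54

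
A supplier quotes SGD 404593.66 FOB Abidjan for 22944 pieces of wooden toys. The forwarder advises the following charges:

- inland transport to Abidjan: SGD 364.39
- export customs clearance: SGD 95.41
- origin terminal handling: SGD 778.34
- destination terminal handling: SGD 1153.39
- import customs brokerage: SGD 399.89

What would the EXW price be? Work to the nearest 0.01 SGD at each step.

EXW price: SGD 403355.52

Not relevant to the conversion: destination terminal, brokerage — on the buyer under both terms; not part of either seller's price.
From FOB to EXW, the seller no longer bears: inland to port, export clearance, origin terminal.
EXW price = 404593.66 − 364.39 − 95.41 − 778.34 = 403355.52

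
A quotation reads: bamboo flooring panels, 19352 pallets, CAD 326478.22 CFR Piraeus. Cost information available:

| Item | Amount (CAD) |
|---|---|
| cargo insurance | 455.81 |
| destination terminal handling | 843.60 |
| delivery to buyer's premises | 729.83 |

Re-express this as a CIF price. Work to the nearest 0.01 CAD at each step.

Not relevant to the conversion: destination terminal, delivery — on the buyer under both terms; not part of either seller's price.
From CFR to CIF, the seller additionally bears: insurance.
CIF price = 326478.22 + 455.81 = 326934.03

CIF price: CAD 326934.03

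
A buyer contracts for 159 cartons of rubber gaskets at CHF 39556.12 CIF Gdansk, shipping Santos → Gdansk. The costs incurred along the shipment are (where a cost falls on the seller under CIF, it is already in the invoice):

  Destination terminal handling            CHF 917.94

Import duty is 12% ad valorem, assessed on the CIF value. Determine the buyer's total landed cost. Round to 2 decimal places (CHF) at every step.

CIF: the seller pays costs through ocean freight and marine insurance to the destination port.
The CIF price already equals the CIF value: 39556.12
Import duty = 39556.12 × 12% = 4746.73
Buyer bears: destination terminal 917.94 + duty 4746.73 = 5664.67
Landed cost = invoice 39556.12 + 5664.67 = 45220.79

Total landed cost: CHF 45220.79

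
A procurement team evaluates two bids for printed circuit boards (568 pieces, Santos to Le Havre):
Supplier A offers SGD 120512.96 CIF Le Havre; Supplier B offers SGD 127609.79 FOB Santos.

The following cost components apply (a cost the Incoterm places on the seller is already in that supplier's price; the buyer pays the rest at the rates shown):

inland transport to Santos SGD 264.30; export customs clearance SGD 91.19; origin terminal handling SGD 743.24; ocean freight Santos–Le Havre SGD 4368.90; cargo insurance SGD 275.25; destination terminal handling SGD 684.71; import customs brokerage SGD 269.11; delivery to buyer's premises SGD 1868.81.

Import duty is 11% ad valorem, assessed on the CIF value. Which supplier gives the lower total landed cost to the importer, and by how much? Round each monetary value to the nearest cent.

Supplier A is cheaper by SGD 13032.48

Supplier A (CIF):
The CIF price already equals the CIF value: 120512.96
Import duty = 120512.96 × 11% = 13256.43
Buyer bears (A): 684.71 + 269.11 + 1868.81 = 2822.63
Landed cost (A) = invoice 120512.96 + 2822.63 + duty 13256.43 = 136592.02
Supplier B (FOB):
CIF value = FOB price + freight + insurance = 127609.79 + 4368.90 + 275.25 = 132253.94
Import duty = 132253.94 × 11% = 14547.93
Buyer bears (B): 4368.90 + 275.25 + 684.71 + 269.11 + 1868.81 = 7466.78
Landed cost (B) = invoice 127609.79 + 7466.78 + duty 14547.93 = 149624.50
Difference = |136592.02 − 149624.50| = 13032.48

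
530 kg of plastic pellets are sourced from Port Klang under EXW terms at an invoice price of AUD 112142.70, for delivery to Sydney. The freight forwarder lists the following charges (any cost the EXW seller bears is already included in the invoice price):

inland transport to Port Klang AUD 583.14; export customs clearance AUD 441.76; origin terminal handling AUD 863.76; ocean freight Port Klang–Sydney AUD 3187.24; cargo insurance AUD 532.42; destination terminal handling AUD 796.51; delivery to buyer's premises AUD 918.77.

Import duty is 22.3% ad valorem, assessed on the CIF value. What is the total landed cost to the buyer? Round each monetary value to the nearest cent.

EXW: the seller makes goods available at their premises; the buyer bears all onward costs.
CIF value = EXW price + inland to port + export clearance + origin terminal + freight + insurance = 112142.70 + 583.14 + 441.76 + 863.76 + 3187.24 + 532.42 = 117751.02
Import duty = 117751.02 × 22.3% = 26258.48
Buyer bears: inland to port 583.14 + export clearance 441.76 + origin terminal 863.76 + freight 3187.24 + insurance 532.42 + destination terminal 796.51 + delivery 918.77 + duty 26258.48 = 33582.08
Landed cost = invoice 112142.70 + 33582.08 = 145724.78

Total landed cost: AUD 145724.78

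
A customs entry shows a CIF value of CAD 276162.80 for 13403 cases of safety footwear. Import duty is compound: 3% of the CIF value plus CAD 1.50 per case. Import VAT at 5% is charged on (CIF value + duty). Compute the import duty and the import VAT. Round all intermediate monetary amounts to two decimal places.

Import duty: CAD 28389.38; import VAT: CAD 15227.61

Ad valorem component: 276162.80 × 3% = 8284.88
Specific component: 13403 × 1.50 = 20104.50
Import duty = 8284.88 + 20104.50 = 28389.38
VAT base = CIF + duty = 276162.80 + 28389.38 = 304552.18
Import VAT = 304552.18 × 5% = 15227.61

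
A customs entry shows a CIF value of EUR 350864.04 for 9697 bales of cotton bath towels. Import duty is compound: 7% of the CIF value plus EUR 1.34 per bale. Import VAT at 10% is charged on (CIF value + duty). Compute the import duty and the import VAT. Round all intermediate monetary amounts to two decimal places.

Import duty: EUR 37554.46; import VAT: EUR 38841.85

Ad valorem component: 350864.04 × 7% = 24560.48
Specific component: 9697 × 1.34 = 12993.98
Import duty = 24560.48 + 12993.98 = 37554.46
VAT base = CIF + duty = 350864.04 + 37554.46 = 388418.50
Import VAT = 388418.50 × 10% = 38841.85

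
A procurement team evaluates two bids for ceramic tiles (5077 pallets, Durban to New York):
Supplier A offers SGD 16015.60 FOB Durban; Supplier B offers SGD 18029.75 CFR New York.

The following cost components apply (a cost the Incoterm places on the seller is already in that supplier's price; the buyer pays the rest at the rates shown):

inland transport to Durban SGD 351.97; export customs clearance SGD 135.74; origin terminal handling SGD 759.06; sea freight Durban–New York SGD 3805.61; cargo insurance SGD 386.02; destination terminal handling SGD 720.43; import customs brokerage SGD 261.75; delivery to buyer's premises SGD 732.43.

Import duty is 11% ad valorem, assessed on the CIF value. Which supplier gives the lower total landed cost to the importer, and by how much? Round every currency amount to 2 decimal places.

Supplier B is cheaper by SGD 1988.53

Supplier A (FOB):
CIF value = FOB price + freight + insurance = 16015.60 + 3805.61 + 386.02 = 20207.23
Import duty = 20207.23 × 11% = 2222.80
Buyer bears (A): 3805.61 + 386.02 + 720.43 + 261.75 + 732.43 = 5906.24
Landed cost (A) = invoice 16015.60 + 5906.24 + duty 2222.80 = 24144.64
Supplier B (CFR):
CIF value = CFR price + insurance = 18029.75 + 386.02 = 18415.77
Import duty = 18415.77 × 11% = 2025.73
Buyer bears (B): 386.02 + 720.43 + 261.75 + 732.43 = 2100.63
Landed cost (B) = invoice 18029.75 + 2100.63 + duty 2025.73 = 22156.11
Difference = |24144.64 − 22156.11| = 1988.53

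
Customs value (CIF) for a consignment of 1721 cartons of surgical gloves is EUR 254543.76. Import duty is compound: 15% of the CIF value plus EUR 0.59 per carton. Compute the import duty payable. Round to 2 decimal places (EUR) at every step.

Ad valorem component: 254543.76 × 15% = 38181.56
Specific component: 1721 × 0.59 = 1015.39
Import duty = 38181.56 + 1015.39 = 39196.95

Import duty: EUR 39196.95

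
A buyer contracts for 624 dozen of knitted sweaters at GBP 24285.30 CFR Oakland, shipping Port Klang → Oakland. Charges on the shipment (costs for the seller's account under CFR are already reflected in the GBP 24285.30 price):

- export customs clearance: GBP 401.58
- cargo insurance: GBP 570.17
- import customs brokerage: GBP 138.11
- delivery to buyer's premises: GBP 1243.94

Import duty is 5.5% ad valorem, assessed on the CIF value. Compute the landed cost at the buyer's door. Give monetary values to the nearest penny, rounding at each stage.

Total landed cost: GBP 27604.57

CFR: the seller pays costs through ocean freight to the destination port, but not insurance.
Already in the invoice (seller's account under CFR): export clearance — exclude.
CIF value = CFR price + insurance = 24285.30 + 570.17 = 24855.47
Import duty = 24855.47 × 5.5% = 1367.05
Buyer bears: insurance 570.17 + brokerage 138.11 + delivery 1243.94 + duty 1367.05 = 3319.27
Landed cost = invoice 24285.30 + 3319.27 = 27604.57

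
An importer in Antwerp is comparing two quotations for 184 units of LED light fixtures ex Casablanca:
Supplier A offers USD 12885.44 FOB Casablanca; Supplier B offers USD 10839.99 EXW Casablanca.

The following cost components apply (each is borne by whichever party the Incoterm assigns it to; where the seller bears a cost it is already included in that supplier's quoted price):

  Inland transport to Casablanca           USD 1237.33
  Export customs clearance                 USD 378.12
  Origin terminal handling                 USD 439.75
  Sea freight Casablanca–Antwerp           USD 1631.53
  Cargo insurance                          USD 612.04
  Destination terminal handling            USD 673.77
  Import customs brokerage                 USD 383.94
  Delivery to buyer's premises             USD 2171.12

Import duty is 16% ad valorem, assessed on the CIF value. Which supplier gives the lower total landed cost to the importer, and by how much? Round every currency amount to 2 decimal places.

Supplier A (FOB):
CIF value = FOB price + freight + insurance = 12885.44 + 1631.53 + 612.04 = 15129.01
Import duty = 15129.01 × 16% = 2420.64
Buyer bears (A): 1631.53 + 612.04 + 673.77 + 383.94 + 2171.12 = 5472.40
Landed cost (A) = invoice 12885.44 + 5472.40 + duty 2420.64 = 20778.48
Supplier B (EXW):
CIF value = EXW price + inland to port + export clearance + origin terminal + freight + insurance = 10839.99 + 1237.33 + 378.12 + 439.75 + 1631.53 + 612.04 = 15138.76
Import duty = 15138.76 × 16% = 2422.20
Buyer bears (B): 1237.33 + 378.12 + 439.75 + 1631.53 + 612.04 + 673.77 + 383.94 + 2171.12 = 7527.60
Landed cost (B) = invoice 10839.99 + 7527.60 + duty 2422.20 = 20789.79
Difference = |20778.48 − 20789.79| = 11.31

Supplier A is cheaper by USD 11.31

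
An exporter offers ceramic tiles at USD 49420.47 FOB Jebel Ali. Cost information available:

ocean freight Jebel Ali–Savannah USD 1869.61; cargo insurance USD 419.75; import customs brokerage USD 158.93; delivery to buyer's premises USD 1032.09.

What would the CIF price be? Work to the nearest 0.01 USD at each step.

CIF price: USD 51709.83

Not relevant to the conversion: brokerage, delivery — on the buyer under both terms; not part of either seller's price.
From FOB to CIF, the seller additionally bears: freight, insurance.
CIF price = 49420.47 + 1869.61 + 419.75 = 51709.83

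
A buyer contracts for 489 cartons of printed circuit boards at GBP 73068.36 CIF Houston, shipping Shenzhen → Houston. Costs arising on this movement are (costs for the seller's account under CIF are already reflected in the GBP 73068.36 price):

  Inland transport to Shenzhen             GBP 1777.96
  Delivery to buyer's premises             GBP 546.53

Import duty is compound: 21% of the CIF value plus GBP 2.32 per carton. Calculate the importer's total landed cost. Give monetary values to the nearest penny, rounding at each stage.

Total landed cost: GBP 90093.73

CIF: the seller pays costs through ocean freight and marine insurance to the destination port.
Already in the invoice (seller's account under CIF): inland to port — exclude.
The CIF price already equals the CIF value: 73068.36
Ad valorem component: 73068.36 × 21% = 15344.36
Specific component: 489 × 2.32 = 1134.48
Import duty = 15344.36 + 1134.48 = 16478.84
Buyer bears: delivery 546.53 + duty 16478.84 = 17025.37
Landed cost = invoice 73068.36 + 17025.37 = 90093.73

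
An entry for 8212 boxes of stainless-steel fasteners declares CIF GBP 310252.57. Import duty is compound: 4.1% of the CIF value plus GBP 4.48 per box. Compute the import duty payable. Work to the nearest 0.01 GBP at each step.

Ad valorem component: 310252.57 × 4.1% = 12720.36
Specific component: 8212 × 4.48 = 36789.76
Import duty = 12720.36 + 36789.76 = 49510.12

Import duty: GBP 49510.12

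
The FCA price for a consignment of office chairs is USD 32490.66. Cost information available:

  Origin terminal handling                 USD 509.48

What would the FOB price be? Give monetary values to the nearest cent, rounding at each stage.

From FCA to FOB, the seller additionally bears: origin terminal.
FOB price = 32490.66 + 509.48 = 33000.14

FOB price: USD 33000.14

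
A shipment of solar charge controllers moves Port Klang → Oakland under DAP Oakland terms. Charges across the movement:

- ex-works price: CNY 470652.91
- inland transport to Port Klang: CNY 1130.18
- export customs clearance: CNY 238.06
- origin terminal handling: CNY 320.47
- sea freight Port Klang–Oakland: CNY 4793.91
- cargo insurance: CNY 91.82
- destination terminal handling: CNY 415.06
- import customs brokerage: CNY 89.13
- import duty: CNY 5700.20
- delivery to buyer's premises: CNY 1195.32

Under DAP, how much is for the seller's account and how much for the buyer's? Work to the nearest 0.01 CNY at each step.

Seller: CNY 478837.73; buyer: CNY 5789.33

DAP: the seller bears all costs to the named destination except import duty and clearance.
Seller's account: goods 470652.91 + inland to port 1130.18 + export clearance 238.06 + origin terminal 320.47 + freight 4793.91 + insurance 91.82 + destination terminal 415.06 + delivery 1195.32 = 478837.73
Buyer's account: brokerage 89.13 + duty 5700.20 = 5789.33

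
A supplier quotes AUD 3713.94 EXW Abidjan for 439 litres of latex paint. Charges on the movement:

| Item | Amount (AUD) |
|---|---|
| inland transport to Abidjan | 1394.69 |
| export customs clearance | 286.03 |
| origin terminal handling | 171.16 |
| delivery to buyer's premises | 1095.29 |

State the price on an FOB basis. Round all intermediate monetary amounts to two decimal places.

Not relevant to the conversion: delivery — on the buyer under both terms; not part of either seller's price.
From EXW to FOB, the seller additionally bears: inland to port, export clearance, origin terminal.
FOB price = 3713.94 + 1394.69 + 286.03 + 171.16 = 5565.82

FOB price: AUD 5565.82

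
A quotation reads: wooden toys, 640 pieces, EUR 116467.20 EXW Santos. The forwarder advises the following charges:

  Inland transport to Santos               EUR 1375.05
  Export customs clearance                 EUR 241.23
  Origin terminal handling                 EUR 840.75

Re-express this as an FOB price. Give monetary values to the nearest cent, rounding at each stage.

From EXW to FOB, the seller additionally bears: inland to port, export clearance, origin terminal.
FOB price = 116467.20 + 1375.05 + 241.23 + 840.75 = 118924.23

FOB price: EUR 118924.23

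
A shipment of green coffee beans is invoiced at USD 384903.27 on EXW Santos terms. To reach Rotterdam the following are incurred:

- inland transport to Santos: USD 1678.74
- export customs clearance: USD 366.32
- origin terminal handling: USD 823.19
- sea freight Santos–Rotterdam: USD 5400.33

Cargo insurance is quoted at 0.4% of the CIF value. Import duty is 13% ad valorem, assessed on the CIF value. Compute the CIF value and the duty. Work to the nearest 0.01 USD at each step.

Let C be the CIF value. C = EXW price + pre-shipment costs + freight + 0.4% × C
C − 0.4% × C = 384903.27 + 1678.74 + 366.32 + 823.19 + 5400.33
0.996 × C = 393171.85
C = 393171.85 / 0.996 = 394750.85
Insurance premium = 0.4% × 394750.85 = 1579.00
Import duty = 394750.85 × 13% = 51317.61

CIF value: USD 394750.85; import duty: USD 51317.61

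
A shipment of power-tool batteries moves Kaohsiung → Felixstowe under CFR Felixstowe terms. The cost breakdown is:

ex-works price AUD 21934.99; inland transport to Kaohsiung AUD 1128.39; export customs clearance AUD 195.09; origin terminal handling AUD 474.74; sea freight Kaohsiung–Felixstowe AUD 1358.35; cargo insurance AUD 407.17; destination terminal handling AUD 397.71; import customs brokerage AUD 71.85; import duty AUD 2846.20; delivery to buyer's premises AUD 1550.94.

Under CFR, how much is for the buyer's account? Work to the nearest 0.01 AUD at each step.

CFR: the seller pays costs through ocean freight to the destination port, but not insurance.
Seller's account: goods 21934.99 + inland to port 1128.39 + export clearance 195.09 + origin terminal 474.74 + freight 1358.35 = 25091.56
Buyer's account: insurance 407.17 + destination terminal 397.71 + brokerage 71.85 + duty 2846.20 + delivery 1550.94 = 5273.87

Buyer's account: AUD 5273.87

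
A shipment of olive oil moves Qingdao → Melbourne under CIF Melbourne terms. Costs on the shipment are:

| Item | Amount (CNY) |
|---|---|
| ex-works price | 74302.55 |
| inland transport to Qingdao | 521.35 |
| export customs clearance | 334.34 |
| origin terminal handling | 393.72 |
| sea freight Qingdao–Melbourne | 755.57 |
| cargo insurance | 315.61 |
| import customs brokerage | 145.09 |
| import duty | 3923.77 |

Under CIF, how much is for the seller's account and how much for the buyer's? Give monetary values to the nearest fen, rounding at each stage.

Seller: CNY 76623.14; buyer: CNY 4068.86

CIF: the seller pays costs through ocean freight and marine insurance to the destination port.
Seller's account: goods 74302.55 + inland to port 521.35 + export clearance 334.34 + origin terminal 393.72 + freight 755.57 + insurance 315.61 = 76623.14
Buyer's account: brokerage 145.09 + duty 3923.77 = 4068.86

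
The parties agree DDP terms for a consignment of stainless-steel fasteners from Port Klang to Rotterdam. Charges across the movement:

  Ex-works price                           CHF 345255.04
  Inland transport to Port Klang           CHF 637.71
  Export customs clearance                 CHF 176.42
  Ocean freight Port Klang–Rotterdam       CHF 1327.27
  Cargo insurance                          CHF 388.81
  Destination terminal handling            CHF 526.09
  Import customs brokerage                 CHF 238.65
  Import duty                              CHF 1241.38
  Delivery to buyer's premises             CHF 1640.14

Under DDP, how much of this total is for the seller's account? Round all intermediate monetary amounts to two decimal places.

Seller's account: CHF 351431.51

DDP: the seller bears all costs including import duty.
Seller's account: goods 345255.04 + inland to port 637.71 + export clearance 176.42 + freight 1327.27 + insurance 388.81 + destination terminal 526.09 + brokerage 238.65 + duty 1241.38 + delivery 1640.14 = 351431.51
Buyer's account: 0.00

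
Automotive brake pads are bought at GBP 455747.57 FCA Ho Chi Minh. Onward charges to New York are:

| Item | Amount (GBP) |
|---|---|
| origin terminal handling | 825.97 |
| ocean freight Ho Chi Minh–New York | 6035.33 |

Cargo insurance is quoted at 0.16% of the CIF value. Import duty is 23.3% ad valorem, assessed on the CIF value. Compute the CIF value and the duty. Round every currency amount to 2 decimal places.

CIF value: GBP 463350.23; import duty: GBP 107960.60

Let C be the CIF value. C = FCA price + pre-shipment costs + freight + 0.16% × C
C − 0.16% × C = 455747.57 + 825.97 + 6035.33
0.9984 × C = 462608.87
C = 462608.87 / 0.9984 = 463350.23
Insurance premium = 0.16% × 463350.23 = 741.36
Import duty = 463350.23 × 23.3% = 107960.60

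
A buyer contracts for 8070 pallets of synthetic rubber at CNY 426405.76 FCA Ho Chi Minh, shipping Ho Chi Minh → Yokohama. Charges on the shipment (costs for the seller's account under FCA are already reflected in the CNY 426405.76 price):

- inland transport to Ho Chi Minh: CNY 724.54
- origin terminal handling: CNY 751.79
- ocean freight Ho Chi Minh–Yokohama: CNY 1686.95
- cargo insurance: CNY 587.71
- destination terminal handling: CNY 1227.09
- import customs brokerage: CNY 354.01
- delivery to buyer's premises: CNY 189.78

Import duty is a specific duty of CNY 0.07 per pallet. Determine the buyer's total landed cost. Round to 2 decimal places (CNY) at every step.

Total landed cost: CNY 431767.99

FCA: the seller delivers export-cleared goods to the carrier; the buyer bears costs from that point.
Already in the invoice (seller's account under FCA): inland to port — exclude.
CIF value = FCA price + origin terminal + freight + insurance = 426405.76 + 751.79 + 1686.95 + 587.71 = 429432.21
Import duty = 8070 × 0.07 = 564.90
Buyer bears: origin terminal 751.79 + freight 1686.95 + insurance 587.71 + destination terminal 1227.09 + brokerage 354.01 + delivery 189.78 + duty 564.90 = 5362.23
Landed cost = invoice 426405.76 + 5362.23 = 431767.99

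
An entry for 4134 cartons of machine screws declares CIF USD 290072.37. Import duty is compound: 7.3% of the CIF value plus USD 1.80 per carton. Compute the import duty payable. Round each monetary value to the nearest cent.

Ad valorem component: 290072.37 × 7.3% = 21175.28
Specific component: 4134 × 1.80 = 7441.20
Import duty = 21175.28 + 7441.20 = 28616.48

Import duty: USD 28616.48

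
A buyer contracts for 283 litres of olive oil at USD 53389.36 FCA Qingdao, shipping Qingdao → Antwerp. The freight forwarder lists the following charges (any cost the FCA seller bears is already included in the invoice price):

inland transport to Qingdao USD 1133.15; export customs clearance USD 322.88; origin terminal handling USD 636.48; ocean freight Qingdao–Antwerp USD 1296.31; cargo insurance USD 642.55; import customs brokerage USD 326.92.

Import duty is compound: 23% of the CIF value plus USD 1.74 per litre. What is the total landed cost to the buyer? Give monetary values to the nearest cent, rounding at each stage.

FCA: the seller delivers export-cleared goods to the carrier; the buyer bears costs from that point.
Already in the invoice (seller's account under FCA): inland to port, export clearance — exclude.
CIF value = FCA price + origin terminal + freight + insurance = 53389.36 + 636.48 + 1296.31 + 642.55 = 55964.70
Ad valorem component: 55964.70 × 23% = 12871.88
Specific component: 283 × 1.74 = 492.42
Import duty = 12871.88 + 492.42 = 13364.30
Buyer bears: origin terminal 636.48 + freight 1296.31 + insurance 642.55 + brokerage 326.92 + duty 13364.30 = 16266.56
Landed cost = invoice 53389.36 + 16266.56 = 69655.92

Total landed cost: USD 69655.92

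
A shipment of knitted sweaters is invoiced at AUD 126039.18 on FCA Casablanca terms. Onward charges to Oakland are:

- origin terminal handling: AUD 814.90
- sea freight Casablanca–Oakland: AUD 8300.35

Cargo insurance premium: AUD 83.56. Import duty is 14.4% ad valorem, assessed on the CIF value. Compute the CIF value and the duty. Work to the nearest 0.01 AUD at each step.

CIF = FCA price + pre-shipment costs + freight + insurance
CIF = 126039.18 + 814.90 + 8300.35 + 83.56 = 135237.99
Import duty = 135237.99 × 14.4% = 19474.27

CIF value: AUD 135237.99; import duty: AUD 19474.27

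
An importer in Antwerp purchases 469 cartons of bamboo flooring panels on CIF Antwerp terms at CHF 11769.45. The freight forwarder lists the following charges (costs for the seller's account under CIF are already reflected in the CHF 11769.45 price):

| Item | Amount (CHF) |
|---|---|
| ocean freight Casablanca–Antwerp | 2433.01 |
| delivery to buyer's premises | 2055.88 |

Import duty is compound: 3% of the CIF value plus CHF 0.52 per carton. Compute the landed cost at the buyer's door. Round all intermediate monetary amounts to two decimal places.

CIF: the seller pays costs through ocean freight and marine insurance to the destination port.
Already in the invoice (seller's account under CIF): freight — exclude.
The CIF price already equals the CIF value: 11769.45
Ad valorem component: 11769.45 × 3% = 353.08
Specific component: 469 × 0.52 = 243.88
Import duty = 353.08 + 243.88 = 596.96
Buyer bears: delivery 2055.88 + duty 596.96 = 2652.84
Landed cost = invoice 11769.45 + 2652.84 = 14422.29

Total landed cost: CHF 14422.29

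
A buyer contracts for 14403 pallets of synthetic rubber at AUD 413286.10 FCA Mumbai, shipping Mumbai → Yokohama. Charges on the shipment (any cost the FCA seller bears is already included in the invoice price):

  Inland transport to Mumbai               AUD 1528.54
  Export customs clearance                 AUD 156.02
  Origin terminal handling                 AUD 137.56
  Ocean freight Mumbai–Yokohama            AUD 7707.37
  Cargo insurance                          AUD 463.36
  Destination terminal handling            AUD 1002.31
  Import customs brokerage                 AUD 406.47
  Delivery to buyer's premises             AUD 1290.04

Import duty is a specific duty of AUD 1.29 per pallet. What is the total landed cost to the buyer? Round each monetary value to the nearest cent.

FCA: the seller delivers export-cleared goods to the carrier; the buyer bears costs from that point.
Already in the invoice (seller's account under FCA): inland to port, export clearance — exclude.
CIF value = FCA price + origin terminal + freight + insurance = 413286.10 + 137.56 + 7707.37 + 463.36 = 421594.39
Import duty = 14403 × 1.29 = 18579.87
Buyer bears: origin terminal 137.56 + freight 7707.37 + insurance 463.36 + destination terminal 1002.31 + brokerage 406.47 + delivery 1290.04 + duty 18579.87 = 29586.98
Landed cost = invoice 413286.10 + 29586.98 = 442873.08

Total landed cost: AUD 442873.08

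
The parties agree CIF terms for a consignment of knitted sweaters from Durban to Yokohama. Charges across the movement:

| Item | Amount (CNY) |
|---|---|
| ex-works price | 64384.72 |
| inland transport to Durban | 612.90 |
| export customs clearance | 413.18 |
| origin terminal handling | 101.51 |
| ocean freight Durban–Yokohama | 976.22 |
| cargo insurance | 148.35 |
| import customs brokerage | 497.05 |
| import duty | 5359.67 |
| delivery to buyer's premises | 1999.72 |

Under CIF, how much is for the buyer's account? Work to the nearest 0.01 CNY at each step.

Buyer's account: CNY 7856.44

CIF: the seller pays costs through ocean freight and marine insurance to the destination port.
Seller's account: goods 64384.72 + inland to port 612.90 + export clearance 413.18 + origin terminal 101.51 + freight 976.22 + insurance 148.35 = 66636.88
Buyer's account: brokerage 497.05 + duty 5359.67 + delivery 1999.72 = 7856.44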